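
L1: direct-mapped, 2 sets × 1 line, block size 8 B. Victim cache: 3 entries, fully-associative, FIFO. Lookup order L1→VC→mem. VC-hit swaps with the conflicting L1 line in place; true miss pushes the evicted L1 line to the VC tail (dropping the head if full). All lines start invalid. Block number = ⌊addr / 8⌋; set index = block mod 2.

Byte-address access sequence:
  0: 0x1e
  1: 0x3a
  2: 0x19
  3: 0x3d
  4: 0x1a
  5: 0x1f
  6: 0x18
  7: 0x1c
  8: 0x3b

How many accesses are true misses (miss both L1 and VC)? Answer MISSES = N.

MISSES = 2

#0 0x1e→b3/s1 MISS; vc=[]
#1 0x3a→b7/s1 MISS; vc=[3]
#2 0x19→b3/s1 VC-HIT; vc=[7]
#3 0x3d→b7/s1 VC-HIT; vc=[3]
#4 0x1a→b3/s1 VC-HIT; vc=[7]
#5 0x1f→b3/s1 L1-HIT; vc=[7]
#6 0x18→b3/s1 L1-HIT; vc=[7]
#7 0x1c→b3/s1 L1-HIT; vc=[7]
#8 0x3b→b7/s1 VC-HIT; vc=[3]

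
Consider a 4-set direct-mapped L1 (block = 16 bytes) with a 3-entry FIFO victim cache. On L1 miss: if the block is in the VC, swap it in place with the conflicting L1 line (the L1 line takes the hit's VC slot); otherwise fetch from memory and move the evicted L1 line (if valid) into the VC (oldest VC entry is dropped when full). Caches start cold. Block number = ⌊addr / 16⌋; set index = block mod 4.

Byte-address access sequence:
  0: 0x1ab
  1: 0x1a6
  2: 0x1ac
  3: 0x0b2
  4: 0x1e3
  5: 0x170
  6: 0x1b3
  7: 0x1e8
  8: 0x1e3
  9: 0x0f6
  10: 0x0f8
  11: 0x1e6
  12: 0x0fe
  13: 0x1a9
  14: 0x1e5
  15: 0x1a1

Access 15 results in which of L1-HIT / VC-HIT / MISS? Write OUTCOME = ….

OUTCOME = VC-HIT

0: 0x1ab (blk 26, set 2) → MISS  vc=[]
1: 0x1a6 (blk 26, set 2) → L1-HIT  vc=[]
2: 0x1ac (blk 26, set 2) → L1-HIT  vc=[]
3: 0xb2 (blk 11, set 3) → MISS  vc=[]
4: 0x1e3 (blk 30, set 2) → MISS  vc=[26]
5: 0x170 (blk 23, set 3) → MISS  vc=[26, 11]
6: 0x1b3 (blk 27, set 3) → MISS  vc=[26, 11, 23]
7: 0x1e8 (blk 30, set 2) → L1-HIT  vc=[26, 11, 23]
8: 0x1e3 (blk 30, set 2) → L1-HIT  vc=[26, 11, 23]
9: 0xf6 (blk 15, set 3) → MISS  vc=[11, 23, 27]
10: 0xf8 (blk 15, set 3) → L1-HIT  vc=[11, 23, 27]
11: 0x1e6 (blk 30, set 2) → L1-HIT  vc=[11, 23, 27]
12: 0xfe (blk 15, set 3) → L1-HIT  vc=[11, 23, 27]
13: 0x1a9 (blk 26, set 2) → MISS  vc=[23, 27, 30]
14: 0x1e5 (blk 30, set 2) → VC-HIT  vc=[23, 27, 26]
15: 0x1a1 (blk 26, set 2) → VC-HIT  vc=[23, 27, 30]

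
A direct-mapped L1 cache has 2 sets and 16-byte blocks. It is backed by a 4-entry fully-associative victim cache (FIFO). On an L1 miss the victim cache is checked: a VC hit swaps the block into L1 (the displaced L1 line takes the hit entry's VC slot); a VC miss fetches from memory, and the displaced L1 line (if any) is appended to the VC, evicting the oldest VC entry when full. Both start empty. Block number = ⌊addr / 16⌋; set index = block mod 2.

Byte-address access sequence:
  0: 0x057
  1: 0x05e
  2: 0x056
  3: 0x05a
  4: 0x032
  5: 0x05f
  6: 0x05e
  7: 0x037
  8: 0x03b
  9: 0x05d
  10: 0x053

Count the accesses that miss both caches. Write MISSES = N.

MISSES = 2

#0 0x57→b5/s1 MISS; vc=[]
#1 0x5e→b5/s1 L1-HIT; vc=[]
#2 0x56→b5/s1 L1-HIT; vc=[]
#3 0x5a→b5/s1 L1-HIT; vc=[]
#4 0x32→b3/s1 MISS; vc=[5]
#5 0x5f→b5/s1 VC-HIT; vc=[3]
#6 0x5e→b5/s1 L1-HIT; vc=[3]
#7 0x37→b3/s1 VC-HIT; vc=[5]
#8 0x3b→b3/s1 L1-HIT; vc=[5]
#9 0x5d→b5/s1 VC-HIT; vc=[3]
#10 0x53→b5/s1 L1-HIT; vc=[3]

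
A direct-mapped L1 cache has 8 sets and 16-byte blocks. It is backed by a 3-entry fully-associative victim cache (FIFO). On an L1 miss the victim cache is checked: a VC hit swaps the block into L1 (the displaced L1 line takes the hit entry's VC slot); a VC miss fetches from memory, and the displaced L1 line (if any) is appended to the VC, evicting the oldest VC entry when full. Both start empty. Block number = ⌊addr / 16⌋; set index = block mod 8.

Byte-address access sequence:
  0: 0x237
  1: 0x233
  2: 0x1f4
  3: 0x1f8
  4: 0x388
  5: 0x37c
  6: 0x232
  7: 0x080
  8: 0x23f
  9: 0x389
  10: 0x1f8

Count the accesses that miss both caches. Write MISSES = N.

#0 0x237→b35/s3 MISS; vc=[]
#1 0x233→b35/s3 L1-HIT; vc=[]
#2 0x1f4→b31/s7 MISS; vc=[]
#3 0x1f8→b31/s7 L1-HIT; vc=[]
#4 0x388→b56/s0 MISS; vc=[]
#5 0x37c→b55/s7 MISS; vc=[31]
#6 0x232→b35/s3 L1-HIT; vc=[31]
#7 0x80→b8/s0 MISS; vc=[31,56]
#8 0x23f→b35/s3 L1-HIT; vc=[31,56]
#9 0x389→b56/s0 VC-HIT; vc=[31,8]
#10 0x1f8→b31/s7 VC-HIT; vc=[55,8]

MISSES = 5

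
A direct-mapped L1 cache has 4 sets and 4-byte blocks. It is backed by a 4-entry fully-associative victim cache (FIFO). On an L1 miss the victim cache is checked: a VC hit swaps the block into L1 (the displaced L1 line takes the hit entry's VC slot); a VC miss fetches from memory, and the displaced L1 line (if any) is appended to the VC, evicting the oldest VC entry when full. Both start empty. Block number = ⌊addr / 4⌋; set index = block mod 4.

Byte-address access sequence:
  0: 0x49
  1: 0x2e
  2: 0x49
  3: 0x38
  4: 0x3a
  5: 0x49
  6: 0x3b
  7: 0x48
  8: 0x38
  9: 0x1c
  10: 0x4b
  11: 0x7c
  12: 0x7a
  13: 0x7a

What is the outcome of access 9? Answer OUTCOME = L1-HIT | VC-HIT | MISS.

  [0] addr=0x49 blk=18 s=2: MISS | VC []
  [1] addr=0x2e blk=11 s=3: MISS | VC []
  [2] addr=0x49 blk=18 s=2: L1-HIT | VC []
  [3] addr=0x38 blk=14 s=2: MISS | VC [18]
  [4] addr=0x3a blk=14 s=2: L1-HIT | VC [18]
  [5] addr=0x49 blk=18 s=2: VC-HIT | VC [14]
  [6] addr=0x3b blk=14 s=2: VC-HIT | VC [18]
  [7] addr=0x48 blk=18 s=2: VC-HIT | VC [14]
  [8] addr=0x38 blk=14 s=2: VC-HIT | VC [18]
  [9] addr=0x1c blk=7 s=3: MISS | VC [18, 11]
  [10] addr=0x4b blk=18 s=2: VC-HIT | VC [14, 11]
  [11] addr=0x7c blk=31 s=3: MISS | VC [14, 11, 7]
  [12] addr=0x7a blk=30 s=2: MISS | VC [14, 11, 7, 18]
  [13] addr=0x7a blk=30 s=2: L1-HIT | VC [14, 11, 7, 18]

OUTCOME = MISS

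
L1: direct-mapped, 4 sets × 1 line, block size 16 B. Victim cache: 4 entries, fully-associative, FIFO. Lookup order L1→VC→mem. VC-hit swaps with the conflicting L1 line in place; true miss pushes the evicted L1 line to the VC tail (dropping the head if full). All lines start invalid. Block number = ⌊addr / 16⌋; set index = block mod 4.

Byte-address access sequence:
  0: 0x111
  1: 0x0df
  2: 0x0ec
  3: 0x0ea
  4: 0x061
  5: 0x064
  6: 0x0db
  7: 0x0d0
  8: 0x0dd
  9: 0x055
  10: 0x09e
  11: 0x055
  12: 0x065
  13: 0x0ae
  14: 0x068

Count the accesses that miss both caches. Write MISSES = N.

MISSES = 7

  [0] addr=0x111 blk=17 s=1: MISS | VC []
  [1] addr=0xdf blk=13 s=1: MISS | VC [17]
  [2] addr=0xec blk=14 s=2: MISS | VC [17]
  [3] addr=0xea blk=14 s=2: L1-HIT | VC [17]
  [4] addr=0x61 blk=6 s=2: MISS | VC [17, 14]
  [5] addr=0x64 blk=6 s=2: L1-HIT | VC [17, 14]
  [6] addr=0xdb blk=13 s=1: L1-HIT | VC [17, 14]
  [7] addr=0xd0 blk=13 s=1: L1-HIT | VC [17, 14]
  [8] addr=0xdd blk=13 s=1: L1-HIT | VC [17, 14]
  [9] addr=0x55 blk=5 s=1: MISS | VC [17, 14, 13]
  [10] addr=0x9e blk=9 s=1: MISS | VC [17, 14, 13, 5]
  [11] addr=0x55 blk=5 s=1: VC-HIT | VC [17, 14, 13, 9]
  [12] addr=0x65 blk=6 s=2: L1-HIT | VC [17, 14, 13, 9]
  [13] addr=0xae blk=10 s=2: MISS | VC [14, 13, 9, 6]
  [14] addr=0x68 blk=6 s=2: VC-HIT | VC [14, 13, 9, 10]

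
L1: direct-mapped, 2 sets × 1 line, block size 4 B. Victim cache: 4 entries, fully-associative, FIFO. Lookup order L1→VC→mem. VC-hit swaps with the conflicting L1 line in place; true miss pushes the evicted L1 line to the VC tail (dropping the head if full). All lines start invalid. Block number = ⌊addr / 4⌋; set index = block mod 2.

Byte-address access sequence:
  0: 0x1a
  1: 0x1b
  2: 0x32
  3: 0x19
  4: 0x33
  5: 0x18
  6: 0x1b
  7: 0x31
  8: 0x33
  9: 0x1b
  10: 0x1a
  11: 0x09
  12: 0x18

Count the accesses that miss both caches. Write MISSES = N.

#0 0x1a→b6/s0 MISS; vc=[]
#1 0x1b→b6/s0 L1-HIT; vc=[]
#2 0x32→b12/s0 MISS; vc=[6]
#3 0x19→b6/s0 VC-HIT; vc=[12]
#4 0x33→b12/s0 VC-HIT; vc=[6]
#5 0x18→b6/s0 VC-HIT; vc=[12]
#6 0x1b→b6/s0 L1-HIT; vc=[12]
#7 0x31→b12/s0 VC-HIT; vc=[6]
#8 0x33→b12/s0 L1-HIT; vc=[6]
#9 0x1b→b6/s0 VC-HIT; vc=[12]
#10 0x1a→b6/s0 L1-HIT; vc=[12]
#11 0x9→b2/s0 MISS; vc=[12,6]
#12 0x18→b6/s0 VC-HIT; vc=[12,2]

MISSES = 3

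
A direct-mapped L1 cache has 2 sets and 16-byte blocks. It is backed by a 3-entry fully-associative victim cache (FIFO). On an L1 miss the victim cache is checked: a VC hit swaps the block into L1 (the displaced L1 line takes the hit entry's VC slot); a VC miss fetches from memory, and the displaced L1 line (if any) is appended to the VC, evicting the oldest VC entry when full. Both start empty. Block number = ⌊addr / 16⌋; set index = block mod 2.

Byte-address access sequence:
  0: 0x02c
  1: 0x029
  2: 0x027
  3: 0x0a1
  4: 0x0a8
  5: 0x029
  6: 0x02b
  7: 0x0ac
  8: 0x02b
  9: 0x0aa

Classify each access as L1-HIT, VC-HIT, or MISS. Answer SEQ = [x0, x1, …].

#0 0x2c→b2/s0 MISS; vc=[]
#1 0x29→b2/s0 L1-HIT; vc=[]
#2 0x27→b2/s0 L1-HIT; vc=[]
#3 0xa1→b10/s0 MISS; vc=[2]
#4 0xa8→b10/s0 L1-HIT; vc=[2]
#5 0x29→b2/s0 VC-HIT; vc=[10]
#6 0x2b→b2/s0 L1-HIT; vc=[10]
#7 0xac→b10/s0 VC-HIT; vc=[2]
#8 0x2b→b2/s0 VC-HIT; vc=[10]
#9 0xaa→b10/s0 VC-HIT; vc=[2]

SEQ = [MISS, L1-HIT, L1-HIT, MISS, L1-HIT, VC-HIT, L1-HIT, VC-HIT, VC-HIT, VC-HIT]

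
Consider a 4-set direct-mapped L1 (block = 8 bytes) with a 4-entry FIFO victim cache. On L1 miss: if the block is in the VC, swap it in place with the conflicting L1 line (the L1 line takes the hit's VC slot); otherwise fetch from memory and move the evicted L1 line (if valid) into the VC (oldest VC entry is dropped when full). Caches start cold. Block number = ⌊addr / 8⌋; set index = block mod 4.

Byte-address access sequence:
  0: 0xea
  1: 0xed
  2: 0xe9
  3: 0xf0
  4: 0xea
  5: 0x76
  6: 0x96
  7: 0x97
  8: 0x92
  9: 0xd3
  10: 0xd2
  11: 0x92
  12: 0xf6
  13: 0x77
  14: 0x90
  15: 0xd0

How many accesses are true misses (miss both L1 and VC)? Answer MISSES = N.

#0 0xea→b29/s1 MISS; vc=[]
#1 0xed→b29/s1 L1-HIT; vc=[]
#2 0xe9→b29/s1 L1-HIT; vc=[]
#3 0xf0→b30/s2 MISS; vc=[]
#4 0xea→b29/s1 L1-HIT; vc=[]
#5 0x76→b14/s2 MISS; vc=[30]
#6 0x96→b18/s2 MISS; vc=[30,14]
#7 0x97→b18/s2 L1-HIT; vc=[30,14]
#8 0x92→b18/s2 L1-HIT; vc=[30,14]
#9 0xd3→b26/s2 MISS; vc=[30,14,18]
#10 0xd2→b26/s2 L1-HIT; vc=[30,14,18]
#11 0x92→b18/s2 VC-HIT; vc=[30,14,26]
#12 0xf6→b30/s2 VC-HIT; vc=[18,14,26]
#13 0x77→b14/s2 VC-HIT; vc=[18,30,26]
#14 0x90→b18/s2 VC-HIT; vc=[14,30,26]
#15 0xd0→b26/s2 VC-HIT; vc=[14,30,18]

MISSES = 5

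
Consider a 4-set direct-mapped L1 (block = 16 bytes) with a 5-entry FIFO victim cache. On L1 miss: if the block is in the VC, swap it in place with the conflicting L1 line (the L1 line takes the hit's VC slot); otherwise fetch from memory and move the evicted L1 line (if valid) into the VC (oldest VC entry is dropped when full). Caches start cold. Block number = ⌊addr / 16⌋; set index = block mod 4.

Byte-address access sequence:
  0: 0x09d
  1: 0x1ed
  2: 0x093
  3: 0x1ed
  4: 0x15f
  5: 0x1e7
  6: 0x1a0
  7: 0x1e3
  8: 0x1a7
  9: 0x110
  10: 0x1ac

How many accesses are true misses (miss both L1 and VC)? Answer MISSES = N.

MISSES = 5

  [0] addr=0x9d blk=9 s=1: MISS | VC []
  [1] addr=0x1ed blk=30 s=2: MISS | VC []
  [2] addr=0x93 blk=9 s=1: L1-HIT | VC []
  [3] addr=0x1ed blk=30 s=2: L1-HIT | VC []
  [4] addr=0x15f blk=21 s=1: MISS | VC [9]
  [5] addr=0x1e7 blk=30 s=2: L1-HIT | VC [9]
  [6] addr=0x1a0 blk=26 s=2: MISS | VC [9, 30]
  [7] addr=0x1e3 blk=30 s=2: VC-HIT | VC [9, 26]
  [8] addr=0x1a7 blk=26 s=2: VC-HIT | VC [9, 30]
  [9] addr=0x110 blk=17 s=1: MISS | VC [9, 30, 21]
  [10] addr=0x1ac blk=26 s=2: L1-HIT | VC [9, 30, 21]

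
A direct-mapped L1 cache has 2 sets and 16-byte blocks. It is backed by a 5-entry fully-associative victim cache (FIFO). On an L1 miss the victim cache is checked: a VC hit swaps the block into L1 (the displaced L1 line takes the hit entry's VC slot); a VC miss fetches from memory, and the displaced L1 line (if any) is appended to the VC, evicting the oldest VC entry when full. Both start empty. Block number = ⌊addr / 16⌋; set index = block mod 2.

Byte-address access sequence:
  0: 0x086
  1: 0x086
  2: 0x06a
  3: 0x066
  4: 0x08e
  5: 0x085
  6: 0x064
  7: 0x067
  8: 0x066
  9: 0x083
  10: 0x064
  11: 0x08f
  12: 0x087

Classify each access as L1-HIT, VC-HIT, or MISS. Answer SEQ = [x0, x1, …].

SEQ = [MISS, L1-HIT, MISS, L1-HIT, VC-HIT, L1-HIT, VC-HIT, L1-HIT, L1-HIT, VC-HIT, VC-HIT, VC-HIT, L1-HIT]

  [0] addr=0x86 blk=8 s=0: MISS | VC []
  [1] addr=0x86 blk=8 s=0: L1-HIT | VC []
  [2] addr=0x6a blk=6 s=0: MISS | VC [8]
  [3] addr=0x66 blk=6 s=0: L1-HIT | VC [8]
  [4] addr=0x8e blk=8 s=0: VC-HIT | VC [6]
  [5] addr=0x85 blk=8 s=0: L1-HIT | VC [6]
  [6] addr=0x64 blk=6 s=0: VC-HIT | VC [8]
  [7] addr=0x67 blk=6 s=0: L1-HIT | VC [8]
  [8] addr=0x66 blk=6 s=0: L1-HIT | VC [8]
  [9] addr=0x83 blk=8 s=0: VC-HIT | VC [6]
  [10] addr=0x64 blk=6 s=0: VC-HIT | VC [8]
  [11] addr=0x8f blk=8 s=0: VC-HIT | VC [6]
  [12] addr=0x87 blk=8 s=0: L1-HIT | VC [6]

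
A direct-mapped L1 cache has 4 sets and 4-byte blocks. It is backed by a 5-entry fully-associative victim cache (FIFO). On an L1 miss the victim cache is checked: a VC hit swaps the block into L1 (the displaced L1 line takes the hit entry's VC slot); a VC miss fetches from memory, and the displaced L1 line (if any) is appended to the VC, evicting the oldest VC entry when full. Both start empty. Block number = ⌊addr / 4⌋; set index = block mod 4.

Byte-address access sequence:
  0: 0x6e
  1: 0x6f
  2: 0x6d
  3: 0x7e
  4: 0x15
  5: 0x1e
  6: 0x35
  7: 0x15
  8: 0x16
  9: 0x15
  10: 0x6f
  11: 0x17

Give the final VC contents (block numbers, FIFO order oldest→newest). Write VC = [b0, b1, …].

#0 0x6e→b27/s3 MISS; vc=[]
#1 0x6f→b27/s3 L1-HIT; vc=[]
#2 0x6d→b27/s3 L1-HIT; vc=[]
#3 0x7e→b31/s3 MISS; vc=[27]
#4 0x15→b5/s1 MISS; vc=[27]
#5 0x1e→b7/s3 MISS; vc=[27,31]
#6 0x35→b13/s1 MISS; vc=[27,31,5]
#7 0x15→b5/s1 VC-HIT; vc=[27,31,13]
#8 0x16→b5/s1 L1-HIT; vc=[27,31,13]
#9 0x15→b5/s1 L1-HIT; vc=[27,31,13]
#10 0x6f→b27/s3 VC-HIT; vc=[7,31,13]
#11 0x17→b5/s1 L1-HIT; vc=[7,31,13]

VC = [7, 31, 13]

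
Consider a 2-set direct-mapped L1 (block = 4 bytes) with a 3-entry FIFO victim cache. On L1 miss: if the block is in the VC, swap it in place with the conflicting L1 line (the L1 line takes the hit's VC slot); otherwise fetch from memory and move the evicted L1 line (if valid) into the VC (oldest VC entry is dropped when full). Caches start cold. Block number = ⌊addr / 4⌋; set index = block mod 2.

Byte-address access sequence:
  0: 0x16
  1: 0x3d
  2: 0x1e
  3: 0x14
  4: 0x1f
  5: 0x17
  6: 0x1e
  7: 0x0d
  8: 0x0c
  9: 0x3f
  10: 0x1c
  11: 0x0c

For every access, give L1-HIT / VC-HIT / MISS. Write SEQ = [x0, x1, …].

#0 0x16→b5/s1 MISS; vc=[]
#1 0x3d→b15/s1 MISS; vc=[5]
#2 0x1e→b7/s1 MISS; vc=[5,15]
#3 0x14→b5/s1 VC-HIT; vc=[7,15]
#4 0x1f→b7/s1 VC-HIT; vc=[5,15]
#5 0x17→b5/s1 VC-HIT; vc=[7,15]
#6 0x1e→b7/s1 VC-HIT; vc=[5,15]
#7 0xd→b3/s1 MISS; vc=[5,15,7]
#8 0xc→b3/s1 L1-HIT; vc=[5,15,7]
#9 0x3f→b15/s1 VC-HIT; vc=[5,3,7]
#10 0x1c→b7/s1 VC-HIT; vc=[5,3,15]
#11 0xc→b3/s1 VC-HIT; vc=[5,7,15]

SEQ = [MISS, MISS, MISS, VC-HIT, VC-HIT, VC-HIT, VC-HIT, MISS, L1-HIT, VC-HIT, VC-HIT, VC-HIT]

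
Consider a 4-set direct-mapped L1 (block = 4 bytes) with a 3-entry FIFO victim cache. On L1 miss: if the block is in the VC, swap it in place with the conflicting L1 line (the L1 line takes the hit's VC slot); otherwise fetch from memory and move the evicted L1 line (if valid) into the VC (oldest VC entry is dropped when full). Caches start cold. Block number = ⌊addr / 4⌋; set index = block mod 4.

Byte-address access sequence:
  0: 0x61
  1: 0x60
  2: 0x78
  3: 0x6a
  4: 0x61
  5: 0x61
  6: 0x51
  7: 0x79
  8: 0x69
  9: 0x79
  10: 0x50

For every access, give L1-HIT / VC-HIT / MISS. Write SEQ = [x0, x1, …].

SEQ = [MISS, L1-HIT, MISS, MISS, L1-HIT, L1-HIT, MISS, VC-HIT, VC-HIT, VC-HIT, L1-HIT]

0: 0x61 (blk 24, set 0) → MISS  vc=[]
1: 0x60 (blk 24, set 0) → L1-HIT  vc=[]
2: 0x78 (blk 30, set 2) → MISS  vc=[]
3: 0x6a (blk 26, set 2) → MISS  vc=[30]
4: 0x61 (blk 24, set 0) → L1-HIT  vc=[30]
5: 0x61 (blk 24, set 0) → L1-HIT  vc=[30]
6: 0x51 (blk 20, set 0) → MISS  vc=[30, 24]
7: 0x79 (blk 30, set 2) → VC-HIT  vc=[26, 24]
8: 0x69 (blk 26, set 2) → VC-HIT  vc=[30, 24]
9: 0x79 (blk 30, set 2) → VC-HIT  vc=[26, 24]
10: 0x50 (blk 20, set 0) → L1-HIT  vc=[26, 24]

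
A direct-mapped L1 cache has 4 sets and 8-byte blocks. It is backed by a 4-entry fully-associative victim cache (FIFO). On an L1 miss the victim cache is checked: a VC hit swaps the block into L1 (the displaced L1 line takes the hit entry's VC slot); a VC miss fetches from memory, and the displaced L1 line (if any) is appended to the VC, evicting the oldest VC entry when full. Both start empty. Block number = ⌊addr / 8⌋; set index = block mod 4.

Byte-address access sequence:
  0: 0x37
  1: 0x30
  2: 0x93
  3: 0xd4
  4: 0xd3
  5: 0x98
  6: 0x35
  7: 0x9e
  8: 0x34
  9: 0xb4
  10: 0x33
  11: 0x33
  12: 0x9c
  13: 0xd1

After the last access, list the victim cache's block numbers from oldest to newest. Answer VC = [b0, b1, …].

#0 0x37→b6/s2 MISS; vc=[]
#1 0x30→b6/s2 L1-HIT; vc=[]
#2 0x93→b18/s2 MISS; vc=[6]
#3 0xd4→b26/s2 MISS; vc=[6,18]
#4 0xd3→b26/s2 L1-HIT; vc=[6,18]
#5 0x98→b19/s3 MISS; vc=[6,18]
#6 0x35→b6/s2 VC-HIT; vc=[26,18]
#7 0x9e→b19/s3 L1-HIT; vc=[26,18]
#8 0x34→b6/s2 L1-HIT; vc=[26,18]
#9 0xb4→b22/s2 MISS; vc=[26,18,6]
#10 0x33→b6/s2 VC-HIT; vc=[26,18,22]
#11 0x33→b6/s2 L1-HIT; vc=[26,18,22]
#12 0x9c→b19/s3 L1-HIT; vc=[26,18,22]
#13 0xd1→b26/s2 VC-HIT; vc=[6,18,22]

VC = [6, 18, 22]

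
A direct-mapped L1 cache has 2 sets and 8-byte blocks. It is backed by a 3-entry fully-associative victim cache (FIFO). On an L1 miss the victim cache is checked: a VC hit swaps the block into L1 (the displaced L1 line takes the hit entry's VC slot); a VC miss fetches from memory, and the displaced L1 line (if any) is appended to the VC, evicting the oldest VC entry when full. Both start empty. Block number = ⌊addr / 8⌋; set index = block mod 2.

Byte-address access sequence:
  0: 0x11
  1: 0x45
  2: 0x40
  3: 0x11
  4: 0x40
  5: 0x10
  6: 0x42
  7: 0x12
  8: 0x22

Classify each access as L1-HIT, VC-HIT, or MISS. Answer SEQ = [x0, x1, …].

  [0] addr=0x11 blk=2 s=0: MISS | VC []
  [1] addr=0x45 blk=8 s=0: MISS | VC [2]
  [2] addr=0x40 blk=8 s=0: L1-HIT | VC [2]
  [3] addr=0x11 blk=2 s=0: VC-HIT | VC [8]
  [4] addr=0x40 blk=8 s=0: VC-HIT | VC [2]
  [5] addr=0x10 blk=2 s=0: VC-HIT | VC [8]
  [6] addr=0x42 blk=8 s=0: VC-HIT | VC [2]
  [7] addr=0x12 blk=2 s=0: VC-HIT | VC [8]
  [8] addr=0x22 blk=4 s=0: MISS | VC [8, 2]

SEQ = [MISS, MISS, L1-HIT, VC-HIT, VC-HIT, VC-HIT, VC-HIT, VC-HIT, MISS]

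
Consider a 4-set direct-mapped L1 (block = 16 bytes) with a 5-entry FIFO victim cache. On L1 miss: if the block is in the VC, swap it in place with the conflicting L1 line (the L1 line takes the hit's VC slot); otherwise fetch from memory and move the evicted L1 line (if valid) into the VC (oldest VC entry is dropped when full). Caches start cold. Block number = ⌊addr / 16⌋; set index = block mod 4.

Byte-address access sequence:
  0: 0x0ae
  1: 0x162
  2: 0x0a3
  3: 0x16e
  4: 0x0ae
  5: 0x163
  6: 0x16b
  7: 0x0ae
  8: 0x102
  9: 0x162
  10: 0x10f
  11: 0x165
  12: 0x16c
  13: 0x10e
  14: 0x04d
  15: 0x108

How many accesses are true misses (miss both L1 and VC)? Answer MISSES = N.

  [0] addr=0xae blk=10 s=2: MISS | VC []
  [1] addr=0x162 blk=22 s=2: MISS | VC [10]
  [2] addr=0xa3 blk=10 s=2: VC-HIT | VC [22]
  [3] addr=0x16e blk=22 s=2: VC-HIT | VC [10]
  [4] addr=0xae blk=10 s=2: VC-HIT | VC [22]
  [5] addr=0x163 blk=22 s=2: VC-HIT | VC [10]
  [6] addr=0x16b blk=22 s=2: L1-HIT | VC [10]
  [7] addr=0xae blk=10 s=2: VC-HIT | VC [22]
  [8] addr=0x102 blk=16 s=0: MISS | VC [22]
  [9] addr=0x162 blk=22 s=2: VC-HIT | VC [10]
  [10] addr=0x10f blk=16 s=0: L1-HIT | VC [10]
  [11] addr=0x165 blk=22 s=2: L1-HIT | VC [10]
  [12] addr=0x16c blk=22 s=2: L1-HIT | VC [10]
  [13] addr=0x10e blk=16 s=0: L1-HIT | VC [10]
  [14] addr=0x4d blk=4 s=0: MISS | VC [10, 16]
  [15] addr=0x108 blk=16 s=0: VC-HIT | VC [10, 4]

MISSES = 4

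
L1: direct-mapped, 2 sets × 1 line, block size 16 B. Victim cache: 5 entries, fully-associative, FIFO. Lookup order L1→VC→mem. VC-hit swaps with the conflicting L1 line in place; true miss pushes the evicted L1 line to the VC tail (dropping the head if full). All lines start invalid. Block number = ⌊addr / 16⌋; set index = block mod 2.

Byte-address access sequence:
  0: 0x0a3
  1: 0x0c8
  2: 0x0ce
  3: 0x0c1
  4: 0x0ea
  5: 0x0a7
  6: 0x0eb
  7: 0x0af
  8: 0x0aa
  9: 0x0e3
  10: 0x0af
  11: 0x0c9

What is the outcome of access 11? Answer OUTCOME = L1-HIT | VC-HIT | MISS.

0: 0xa3 (blk 10, set 0) → MISS  vc=[]
1: 0xc8 (blk 12, set 0) → MISS  vc=[10]
2: 0xce (blk 12, set 0) → L1-HIT  vc=[10]
3: 0xc1 (blk 12, set 0) → L1-HIT  vc=[10]
4: 0xea (blk 14, set 0) → MISS  vc=[10, 12]
5: 0xa7 (blk 10, set 0) → VC-HIT  vc=[14, 12]
6: 0xeb (blk 14, set 0) → VC-HIT  vc=[10, 12]
7: 0xaf (blk 10, set 0) → VC-HIT  vc=[14, 12]
8: 0xaa (blk 10, set 0) → L1-HIT  vc=[14, 12]
9: 0xe3 (blk 14, set 0) → VC-HIT  vc=[10, 12]
10: 0xaf (blk 10, set 0) → VC-HIT  vc=[14, 12]
11: 0xc9 (blk 12, set 0) → VC-HIT  vc=[14, 10]

OUTCOME = VC-HIT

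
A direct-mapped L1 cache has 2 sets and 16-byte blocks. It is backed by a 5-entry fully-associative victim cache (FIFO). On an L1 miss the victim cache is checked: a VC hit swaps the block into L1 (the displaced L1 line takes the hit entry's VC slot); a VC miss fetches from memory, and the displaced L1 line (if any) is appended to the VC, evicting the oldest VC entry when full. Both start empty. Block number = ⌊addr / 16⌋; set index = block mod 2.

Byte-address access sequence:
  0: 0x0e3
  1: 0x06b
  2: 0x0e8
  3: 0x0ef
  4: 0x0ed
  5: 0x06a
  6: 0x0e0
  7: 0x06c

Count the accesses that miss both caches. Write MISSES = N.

  [0] addr=0xe3 blk=14 s=0: MISS | VC []
  [1] addr=0x6b blk=6 s=0: MISS | VC [14]
  [2] addr=0xe8 blk=14 s=0: VC-HIT | VC [6]
  [3] addr=0xef blk=14 s=0: L1-HIT | VC [6]
  [4] addr=0xed blk=14 s=0: L1-HIT | VC [6]
  [5] addr=0x6a blk=6 s=0: VC-HIT | VC [14]
  [6] addr=0xe0 blk=14 s=0: VC-HIT | VC [6]
  [7] addr=0x6c blk=6 s=0: VC-HIT | VC [14]

MISSES = 2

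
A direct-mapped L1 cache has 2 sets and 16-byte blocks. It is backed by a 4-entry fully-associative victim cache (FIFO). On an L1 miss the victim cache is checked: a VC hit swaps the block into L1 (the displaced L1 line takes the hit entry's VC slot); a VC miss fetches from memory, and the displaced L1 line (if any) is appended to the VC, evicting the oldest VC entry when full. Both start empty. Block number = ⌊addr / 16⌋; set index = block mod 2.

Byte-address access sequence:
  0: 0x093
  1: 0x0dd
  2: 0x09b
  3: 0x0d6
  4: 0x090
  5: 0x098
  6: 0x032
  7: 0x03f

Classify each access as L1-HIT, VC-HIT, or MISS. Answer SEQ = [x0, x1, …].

  [0] addr=0x93 blk=9 s=1: MISS | VC []
  [1] addr=0xdd blk=13 s=1: MISS | VC [9]
  [2] addr=0x9b blk=9 s=1: VC-HIT | VC [13]
  [3] addr=0xd6 blk=13 s=1: VC-HIT | VC [9]
  [4] addr=0x90 blk=9 s=1: VC-HIT | VC [13]
  [5] addr=0x98 blk=9 s=1: L1-HIT | VC [13]
  [6] addr=0x32 blk=3 s=1: MISS | VC [13, 9]
  [7] addr=0x3f blk=3 s=1: L1-HIT | VC [13, 9]

SEQ = [MISS, MISS, VC-HIT, VC-HIT, VC-HIT, L1-HIT, MISS, L1-HIT]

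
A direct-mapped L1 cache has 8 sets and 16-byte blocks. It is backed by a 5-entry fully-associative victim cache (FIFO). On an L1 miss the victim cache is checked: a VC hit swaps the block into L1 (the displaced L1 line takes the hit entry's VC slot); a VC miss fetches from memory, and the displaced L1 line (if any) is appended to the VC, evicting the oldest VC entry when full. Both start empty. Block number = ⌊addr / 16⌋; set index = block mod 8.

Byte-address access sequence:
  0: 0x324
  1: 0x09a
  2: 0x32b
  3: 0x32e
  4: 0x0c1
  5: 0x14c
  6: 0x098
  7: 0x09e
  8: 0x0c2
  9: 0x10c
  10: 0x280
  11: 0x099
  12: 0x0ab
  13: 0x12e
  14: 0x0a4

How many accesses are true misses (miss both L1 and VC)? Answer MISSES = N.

MISSES = 8

#0 0x324→b50/s2 MISS; vc=[]
#1 0x9a→b9/s1 MISS; vc=[]
#2 0x32b→b50/s2 L1-HIT; vc=[]
#3 0x32e→b50/s2 L1-HIT; vc=[]
#4 0xc1→b12/s4 MISS; vc=[]
#5 0x14c→b20/s4 MISS; vc=[12]
#6 0x98→b9/s1 L1-HIT; vc=[12]
#7 0x9e→b9/s1 L1-HIT; vc=[12]
#8 0xc2→b12/s4 VC-HIT; vc=[20]
#9 0x10c→b16/s0 MISS; vc=[20]
#10 0x280→b40/s0 MISS; vc=[20,16]
#11 0x99→b9/s1 L1-HIT; vc=[20,16]
#12 0xab→b10/s2 MISS; vc=[20,16,50]
#13 0x12e→b18/s2 MISS; vc=[20,16,50,10]
#14 0xa4→b10/s2 VC-HIT; vc=[20,16,50,18]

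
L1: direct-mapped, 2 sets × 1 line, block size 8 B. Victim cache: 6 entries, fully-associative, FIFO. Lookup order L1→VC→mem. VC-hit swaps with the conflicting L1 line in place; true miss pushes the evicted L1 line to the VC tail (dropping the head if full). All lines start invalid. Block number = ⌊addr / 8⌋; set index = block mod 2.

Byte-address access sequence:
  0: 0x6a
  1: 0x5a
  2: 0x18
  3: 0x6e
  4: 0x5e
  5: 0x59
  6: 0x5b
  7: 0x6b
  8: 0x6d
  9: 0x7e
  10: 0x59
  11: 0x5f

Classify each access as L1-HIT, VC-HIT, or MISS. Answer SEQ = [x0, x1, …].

SEQ = [MISS, MISS, MISS, VC-HIT, VC-HIT, L1-HIT, L1-HIT, VC-HIT, L1-HIT, MISS, VC-HIT, L1-HIT]

0: 0x6a (blk 13, set 1) → MISS  vc=[]
1: 0x5a (blk 11, set 1) → MISS  vc=[13]
2: 0x18 (blk 3, set 1) → MISS  vc=[13, 11]
3: 0x6e (blk 13, set 1) → VC-HIT  vc=[3, 11]
4: 0x5e (blk 11, set 1) → VC-HIT  vc=[3, 13]
5: 0x59 (blk 11, set 1) → L1-HIT  vc=[3, 13]
6: 0x5b (blk 11, set 1) → L1-HIT  vc=[3, 13]
7: 0x6b (blk 13, set 1) → VC-HIT  vc=[3, 11]
8: 0x6d (blk 13, set 1) → L1-HIT  vc=[3, 11]
9: 0x7e (blk 15, set 1) → MISS  vc=[3, 11, 13]
10: 0x59 (blk 11, set 1) → VC-HIT  vc=[3, 15, 13]
11: 0x5f (blk 11, set 1) → L1-HIT  vc=[3, 15, 13]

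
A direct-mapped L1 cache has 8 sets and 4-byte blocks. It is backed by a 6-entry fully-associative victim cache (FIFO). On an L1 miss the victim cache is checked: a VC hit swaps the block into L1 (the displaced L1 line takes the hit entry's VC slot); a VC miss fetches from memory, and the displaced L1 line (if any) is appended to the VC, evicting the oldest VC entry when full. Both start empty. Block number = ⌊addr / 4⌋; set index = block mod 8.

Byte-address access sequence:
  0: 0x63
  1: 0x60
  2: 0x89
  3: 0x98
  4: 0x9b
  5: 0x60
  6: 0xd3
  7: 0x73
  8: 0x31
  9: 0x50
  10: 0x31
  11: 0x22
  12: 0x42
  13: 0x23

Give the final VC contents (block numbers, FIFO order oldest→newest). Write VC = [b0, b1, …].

0: 0x63 (blk 24, set 0) → MISS  vc=[]
1: 0x60 (blk 24, set 0) → L1-HIT  vc=[]
2: 0x89 (blk 34, set 2) → MISS  vc=[]
3: 0x98 (blk 38, set 6) → MISS  vc=[]
4: 0x9b (blk 38, set 6) → L1-HIT  vc=[]
5: 0x60 (blk 24, set 0) → L1-HIT  vc=[]
6: 0xd3 (blk 52, set 4) → MISS  vc=[]
7: 0x73 (blk 28, set 4) → MISS  vc=[52]
8: 0x31 (blk 12, set 4) → MISS  vc=[52, 28]
9: 0x50 (blk 20, set 4) → MISS  vc=[52, 28, 12]
10: 0x31 (blk 12, set 4) → VC-HIT  vc=[52, 28, 20]
11: 0x22 (blk 8, set 0) → MISS  vc=[52, 28, 20, 24]
12: 0x42 (blk 16, set 0) → MISS  vc=[52, 28, 20, 24, 8]
13: 0x23 (blk 8, set 0) → VC-HIT  vc=[52, 28, 20, 24, 16]

VC = [52, 28, 20, 24, 16]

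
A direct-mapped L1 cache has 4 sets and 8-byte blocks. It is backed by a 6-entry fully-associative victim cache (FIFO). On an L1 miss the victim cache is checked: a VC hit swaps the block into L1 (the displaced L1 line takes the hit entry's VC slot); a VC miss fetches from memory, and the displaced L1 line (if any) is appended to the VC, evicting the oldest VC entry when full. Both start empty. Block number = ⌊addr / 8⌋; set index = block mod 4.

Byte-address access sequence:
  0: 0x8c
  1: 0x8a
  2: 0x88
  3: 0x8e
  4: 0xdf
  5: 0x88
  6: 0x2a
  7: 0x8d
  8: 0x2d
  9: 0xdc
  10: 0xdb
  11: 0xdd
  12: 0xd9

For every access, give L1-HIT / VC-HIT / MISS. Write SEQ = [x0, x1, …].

#0 0x8c→b17/s1 MISS; vc=[]
#1 0x8a→b17/s1 L1-HIT; vc=[]
#2 0x88→b17/s1 L1-HIT; vc=[]
#3 0x8e→b17/s1 L1-HIT; vc=[]
#4 0xdf→b27/s3 MISS; vc=[]
#5 0x88→b17/s1 L1-HIT; vc=[]
#6 0x2a→b5/s1 MISS; vc=[17]
#7 0x8d→b17/s1 VC-HIT; vc=[5]
#8 0x2d→b5/s1 VC-HIT; vc=[17]
#9 0xdc→b27/s3 L1-HIT; vc=[17]
#10 0xdb→b27/s3 L1-HIT; vc=[17]
#11 0xdd→b27/s3 L1-HIT; vc=[17]
#12 0xd9→b27/s3 L1-HIT; vc=[17]

SEQ = [MISS, L1-HIT, L1-HIT, L1-HIT, MISS, L1-HIT, MISS, VC-HIT, VC-HIT, L1-HIT, L1-HIT, L1-HIT, L1-HIT]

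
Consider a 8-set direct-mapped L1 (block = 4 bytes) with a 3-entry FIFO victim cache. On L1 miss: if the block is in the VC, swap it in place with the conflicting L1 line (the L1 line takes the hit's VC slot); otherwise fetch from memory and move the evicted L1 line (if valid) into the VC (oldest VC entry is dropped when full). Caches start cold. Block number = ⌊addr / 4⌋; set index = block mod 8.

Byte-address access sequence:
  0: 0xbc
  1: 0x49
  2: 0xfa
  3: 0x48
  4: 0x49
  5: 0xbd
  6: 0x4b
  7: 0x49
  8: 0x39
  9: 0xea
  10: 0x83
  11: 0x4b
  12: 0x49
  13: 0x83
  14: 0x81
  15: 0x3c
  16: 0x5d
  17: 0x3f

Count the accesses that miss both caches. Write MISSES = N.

MISSES = 8

#0 0xbc→b47/s7 MISS; vc=[]
#1 0x49→b18/s2 MISS; vc=[]
#2 0xfa→b62/s6 MISS; vc=[]
#3 0x48→b18/s2 L1-HIT; vc=[]
#4 0x49→b18/s2 L1-HIT; vc=[]
#5 0xbd→b47/s7 L1-HIT; vc=[]
#6 0x4b→b18/s2 L1-HIT; vc=[]
#7 0x49→b18/s2 L1-HIT; vc=[]
#8 0x39→b14/s6 MISS; vc=[62]
#9 0xea→b58/s2 MISS; vc=[62,18]
#10 0x83→b32/s0 MISS; vc=[62,18]
#11 0x4b→b18/s2 VC-HIT; vc=[62,58]
#12 0x49→b18/s2 L1-HIT; vc=[62,58]
#13 0x83→b32/s0 L1-HIT; vc=[62,58]
#14 0x81→b32/s0 L1-HIT; vc=[62,58]
#15 0x3c→b15/s7 MISS; vc=[62,58,47]
#16 0x5d→b23/s7 MISS; vc=[58,47,15]
#17 0x3f→b15/s7 VC-HIT; vc=[58,47,23]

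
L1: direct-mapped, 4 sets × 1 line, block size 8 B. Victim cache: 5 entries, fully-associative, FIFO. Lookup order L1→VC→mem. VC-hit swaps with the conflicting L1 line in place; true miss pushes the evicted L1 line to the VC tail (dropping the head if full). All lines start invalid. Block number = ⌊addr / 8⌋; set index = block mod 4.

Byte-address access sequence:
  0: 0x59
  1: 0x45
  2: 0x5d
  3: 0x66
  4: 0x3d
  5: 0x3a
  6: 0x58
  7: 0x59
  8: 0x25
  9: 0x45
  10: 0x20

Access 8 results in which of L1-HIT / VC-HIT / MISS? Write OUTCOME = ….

OUTCOME = MISS

0: 0x59 (blk 11, set 3) → MISS  vc=[]
1: 0x45 (blk 8, set 0) → MISS  vc=[]
2: 0x5d (blk 11, set 3) → L1-HIT  vc=[]
3: 0x66 (blk 12, set 0) → MISS  vc=[8]
4: 0x3d (blk 7, set 3) → MISS  vc=[8, 11]
5: 0x3a (blk 7, set 3) → L1-HIT  vc=[8, 11]
6: 0x58 (blk 11, set 3) → VC-HIT  vc=[8, 7]
7: 0x59 (blk 11, set 3) → L1-HIT  vc=[8, 7]
8: 0x25 (blk 4, set 0) → MISS  vc=[8, 7, 12]
9: 0x45 (blk 8, set 0) → VC-HIT  vc=[4, 7, 12]
10: 0x20 (blk 4, set 0) → VC-HIT  vc=[8, 7, 12]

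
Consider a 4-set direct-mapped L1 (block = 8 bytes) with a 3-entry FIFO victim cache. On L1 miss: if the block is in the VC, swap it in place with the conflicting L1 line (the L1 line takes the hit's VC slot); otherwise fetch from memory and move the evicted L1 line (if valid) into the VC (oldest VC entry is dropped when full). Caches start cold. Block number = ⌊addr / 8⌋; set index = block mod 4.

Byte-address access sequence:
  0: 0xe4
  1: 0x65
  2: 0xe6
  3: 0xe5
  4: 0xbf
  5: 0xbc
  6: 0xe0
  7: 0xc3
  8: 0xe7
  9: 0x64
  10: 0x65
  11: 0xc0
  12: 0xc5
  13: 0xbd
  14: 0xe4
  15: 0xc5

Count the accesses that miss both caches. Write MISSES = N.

MISSES = 4

  [0] addr=0xe4 blk=28 s=0: MISS | VC []
  [1] addr=0x65 blk=12 s=0: MISS | VC [28]
  [2] addr=0xe6 blk=28 s=0: VC-HIT | VC [12]
  [3] addr=0xe5 blk=28 s=0: L1-HIT | VC [12]
  [4] addr=0xbf blk=23 s=3: MISS | VC [12]
  [5] addr=0xbc blk=23 s=3: L1-HIT | VC [12]
  [6] addr=0xe0 blk=28 s=0: L1-HIT | VC [12]
  [7] addr=0xc3 blk=24 s=0: MISS | VC [12, 28]
  [8] addr=0xe7 blk=28 s=0: VC-HIT | VC [12, 24]
  [9] addr=0x64 blk=12 s=0: VC-HIT | VC [28, 24]
  [10] addr=0x65 blk=12 s=0: L1-HIT | VC [28, 24]
  [11] addr=0xc0 blk=24 s=0: VC-HIT | VC [28, 12]
  [12] addr=0xc5 blk=24 s=0: L1-HIT | VC [28, 12]
  [13] addr=0xbd blk=23 s=3: L1-HIT | VC [28, 12]
  [14] addr=0xe4 blk=28 s=0: VC-HIT | VC [24, 12]
  [15] addr=0xc5 blk=24 s=0: VC-HIT | VC [28, 12]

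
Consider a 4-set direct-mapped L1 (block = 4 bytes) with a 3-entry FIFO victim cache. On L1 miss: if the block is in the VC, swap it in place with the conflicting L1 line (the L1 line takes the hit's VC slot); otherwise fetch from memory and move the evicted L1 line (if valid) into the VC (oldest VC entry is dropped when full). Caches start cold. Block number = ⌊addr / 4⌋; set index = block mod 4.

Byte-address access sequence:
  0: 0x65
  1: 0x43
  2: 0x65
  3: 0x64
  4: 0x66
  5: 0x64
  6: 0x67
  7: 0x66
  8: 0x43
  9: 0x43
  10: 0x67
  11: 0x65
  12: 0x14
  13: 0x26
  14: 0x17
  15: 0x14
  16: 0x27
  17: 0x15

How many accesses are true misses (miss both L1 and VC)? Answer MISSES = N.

0: 0x65 (blk 25, set 1) → MISS  vc=[]
1: 0x43 (blk 16, set 0) → MISS  vc=[]
2: 0x65 (blk 25, set 1) → L1-HIT  vc=[]
3: 0x64 (blk 25, set 1) → L1-HIT  vc=[]
4: 0x66 (blk 25, set 1) → L1-HIT  vc=[]
5: 0x64 (blk 25, set 1) → L1-HIT  vc=[]
6: 0x67 (blk 25, set 1) → L1-HIT  vc=[]
7: 0x66 (blk 25, set 1) → L1-HIT  vc=[]
8: 0x43 (blk 16, set 0) → L1-HIT  vc=[]
9: 0x43 (blk 16, set 0) → L1-HIT  vc=[]
10: 0x67 (blk 25, set 1) → L1-HIT  vc=[]
11: 0x65 (blk 25, set 1) → L1-HIT  vc=[]
12: 0x14 (blk 5, set 1) → MISS  vc=[25]
13: 0x26 (blk 9, set 1) → MISS  vc=[25, 5]
14: 0x17 (blk 5, set 1) → VC-HIT  vc=[25, 9]
15: 0x14 (blk 5, set 1) → L1-HIT  vc=[25, 9]
16: 0x27 (blk 9, set 1) → VC-HIT  vc=[25, 5]
17: 0x15 (blk 5, set 1) → VC-HIT  vc=[25, 9]

MISSES = 4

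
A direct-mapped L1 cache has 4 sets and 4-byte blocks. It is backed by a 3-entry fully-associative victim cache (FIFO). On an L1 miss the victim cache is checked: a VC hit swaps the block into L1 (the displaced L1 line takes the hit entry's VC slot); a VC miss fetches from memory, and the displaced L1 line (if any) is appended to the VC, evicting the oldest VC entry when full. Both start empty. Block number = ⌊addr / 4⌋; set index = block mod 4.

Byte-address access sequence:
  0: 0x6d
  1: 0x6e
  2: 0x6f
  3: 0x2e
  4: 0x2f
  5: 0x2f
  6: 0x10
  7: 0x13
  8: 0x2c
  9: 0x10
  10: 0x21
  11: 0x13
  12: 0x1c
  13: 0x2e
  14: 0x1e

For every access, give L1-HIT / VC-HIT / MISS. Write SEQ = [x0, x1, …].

SEQ = [MISS, L1-HIT, L1-HIT, MISS, L1-HIT, L1-HIT, MISS, L1-HIT, L1-HIT, L1-HIT, MISS, VC-HIT, MISS, VC-HIT, VC-HIT]

  [0] addr=0x6d blk=27 s=3: MISS | VC []
  [1] addr=0x6e blk=27 s=3: L1-HIT | VC []
  [2] addr=0x6f blk=27 s=3: L1-HIT | VC []
  [3] addr=0x2e blk=11 s=3: MISS | VC [27]
  [4] addr=0x2f blk=11 s=3: L1-HIT | VC [27]
  [5] addr=0x2f blk=11 s=3: L1-HIT | VC [27]
  [6] addr=0x10 blk=4 s=0: MISS | VC [27]
  [7] addr=0x13 blk=4 s=0: L1-HIT | VC [27]
  [8] addr=0x2c blk=11 s=3: L1-HIT | VC [27]
  [9] addr=0x10 blk=4 s=0: L1-HIT | VC [27]
  [10] addr=0x21 blk=8 s=0: MISS | VC [27, 4]
  [11] addr=0x13 blk=4 s=0: VC-HIT | VC [27, 8]
  [12] addr=0x1c blk=7 s=3: MISS | VC [27, 8, 11]
  [13] addr=0x2e blk=11 s=3: VC-HIT | VC [27, 8, 7]
  [14] addr=0x1e blk=7 s=3: VC-HIT | VC [27, 8, 11]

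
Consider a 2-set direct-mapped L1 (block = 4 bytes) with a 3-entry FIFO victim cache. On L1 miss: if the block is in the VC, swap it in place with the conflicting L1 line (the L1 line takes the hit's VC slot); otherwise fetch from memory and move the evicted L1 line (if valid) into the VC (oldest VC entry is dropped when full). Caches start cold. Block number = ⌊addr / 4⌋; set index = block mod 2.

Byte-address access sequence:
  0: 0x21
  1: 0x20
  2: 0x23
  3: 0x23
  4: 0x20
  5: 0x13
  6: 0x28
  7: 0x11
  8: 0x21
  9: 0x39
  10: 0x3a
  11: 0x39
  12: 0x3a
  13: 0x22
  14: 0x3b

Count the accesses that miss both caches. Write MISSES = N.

MISSES = 4

  [0] addr=0x21 blk=8 s=0: MISS | VC []
  [1] addr=0x20 blk=8 s=0: L1-HIT | VC []
  [2] addr=0x23 blk=8 s=0: L1-HIT | VC []
  [3] addr=0x23 blk=8 s=0: L1-HIT | VC []
  [4] addr=0x20 blk=8 s=0: L1-HIT | VC []
  [5] addr=0x13 blk=4 s=0: MISS | VC [8]
  [6] addr=0x28 blk=10 s=0: MISS | VC [8, 4]
  [7] addr=0x11 blk=4 s=0: VC-HIT | VC [8, 10]
  [8] addr=0x21 blk=8 s=0: VC-HIT | VC [4, 10]
  [9] addr=0x39 blk=14 s=0: MISS | VC [4, 10, 8]
  [10] addr=0x3a blk=14 s=0: L1-HIT | VC [4, 10, 8]
  [11] addr=0x39 blk=14 s=0: L1-HIT | VC [4, 10, 8]
  [12] addr=0x3a blk=14 s=0: L1-HIT | VC [4, 10, 8]
  [13] addr=0x22 blk=8 s=0: VC-HIT | VC [4, 10, 14]
  [14] addr=0x3b blk=14 s=0: VC-HIT | VC [4, 10, 8]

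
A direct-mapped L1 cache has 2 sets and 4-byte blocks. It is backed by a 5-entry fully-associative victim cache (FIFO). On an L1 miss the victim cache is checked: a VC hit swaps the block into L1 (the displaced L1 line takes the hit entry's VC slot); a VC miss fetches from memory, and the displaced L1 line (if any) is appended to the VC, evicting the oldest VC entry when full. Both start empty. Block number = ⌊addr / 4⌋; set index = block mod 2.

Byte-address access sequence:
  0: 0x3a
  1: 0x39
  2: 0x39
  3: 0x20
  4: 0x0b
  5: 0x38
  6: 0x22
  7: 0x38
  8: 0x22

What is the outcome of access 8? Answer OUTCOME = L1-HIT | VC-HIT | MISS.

#0 0x3a→b14/s0 MISS; vc=[]
#1 0x39→b14/s0 L1-HIT; vc=[]
#2 0x39→b14/s0 L1-HIT; vc=[]
#3 0x20→b8/s0 MISS; vc=[14]
#4 0xb→b2/s0 MISS; vc=[14,8]
#5 0x38→b14/s0 VC-HIT; vc=[2,8]
#6 0x22→b8/s0 VC-HIT; vc=[2,14]
#7 0x38→b14/s0 VC-HIT; vc=[2,8]
#8 0x22→b8/s0 VC-HIT; vc=[2,14]

OUTCOME = VC-HIT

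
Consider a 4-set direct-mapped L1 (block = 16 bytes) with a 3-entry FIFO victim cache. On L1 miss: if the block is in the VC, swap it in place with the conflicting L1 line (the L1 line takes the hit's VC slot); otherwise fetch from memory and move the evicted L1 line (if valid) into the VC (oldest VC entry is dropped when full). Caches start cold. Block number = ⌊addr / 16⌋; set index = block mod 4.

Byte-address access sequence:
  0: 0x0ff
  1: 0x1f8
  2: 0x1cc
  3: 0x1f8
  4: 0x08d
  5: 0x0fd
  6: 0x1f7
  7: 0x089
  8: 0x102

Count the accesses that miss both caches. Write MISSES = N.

  [0] addr=0xff blk=15 s=3: MISS | VC []
  [1] addr=0x1f8 blk=31 s=3: MISS | VC [15]
  [2] addr=0x1cc blk=28 s=0: MISS | VC [15]
  [3] addr=0x1f8 blk=31 s=3: L1-HIT | VC [15]
  [4] addr=0x8d blk=8 s=0: MISS | VC [15, 28]
  [5] addr=0xfd blk=15 s=3: VC-HIT | VC [31, 28]
  [6] addr=0x1f7 blk=31 s=3: VC-HIT | VC [15, 28]
  [7] addr=0x89 blk=8 s=0: L1-HIT | VC [15, 28]
  [8] addr=0x102 blk=16 s=0: MISS | VC [15, 28, 8]

MISSES = 5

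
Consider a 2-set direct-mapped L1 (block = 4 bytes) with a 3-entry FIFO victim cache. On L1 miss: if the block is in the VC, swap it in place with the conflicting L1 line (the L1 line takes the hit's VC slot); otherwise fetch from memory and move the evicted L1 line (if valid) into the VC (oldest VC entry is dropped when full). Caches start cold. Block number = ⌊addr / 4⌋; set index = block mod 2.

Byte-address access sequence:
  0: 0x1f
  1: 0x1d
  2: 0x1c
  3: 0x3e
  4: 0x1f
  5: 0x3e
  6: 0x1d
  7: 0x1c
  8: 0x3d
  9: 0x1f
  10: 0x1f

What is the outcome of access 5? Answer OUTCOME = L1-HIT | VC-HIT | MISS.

  [0] addr=0x1f blk=7 s=1: MISS | VC []
  [1] addr=0x1d blk=7 s=1: L1-HIT | VC []
  [2] addr=0x1c blk=7 s=1: L1-HIT | VC []
  [3] addr=0x3e blk=15 s=1: MISS | VC [7]
  [4] addr=0x1f blk=7 s=1: VC-HIT | VC [15]
  [5] addr=0x3e blk=15 s=1: VC-HIT | VC [7]
  [6] addr=0x1d blk=7 s=1: VC-HIT | VC [15]
  [7] addr=0x1c blk=7 s=1: L1-HIT | VC [15]
  [8] addr=0x3d blk=15 s=1: VC-HIT | VC [7]
  [9] addr=0x1f blk=7 s=1: VC-HIT | VC [15]
  [10] addr=0x1f blk=7 s=1: L1-HIT | VC [15]

OUTCOME = VC-HIT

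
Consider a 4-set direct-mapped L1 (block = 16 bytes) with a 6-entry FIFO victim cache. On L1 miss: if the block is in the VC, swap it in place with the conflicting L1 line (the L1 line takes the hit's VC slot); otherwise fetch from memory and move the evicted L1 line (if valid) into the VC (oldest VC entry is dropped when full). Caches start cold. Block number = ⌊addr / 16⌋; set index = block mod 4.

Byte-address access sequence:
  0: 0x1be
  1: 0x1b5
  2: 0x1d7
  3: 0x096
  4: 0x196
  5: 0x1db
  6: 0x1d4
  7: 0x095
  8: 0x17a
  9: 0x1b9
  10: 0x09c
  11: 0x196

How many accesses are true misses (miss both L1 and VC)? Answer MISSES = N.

MISSES = 5

  [0] addr=0x1be blk=27 s=3: MISS | VC []
  [1] addr=0x1b5 blk=27 s=3: L1-HIT | VC []
  [2] addr=0x1d7 blk=29 s=1: MISS | VC []
  [3] addr=0x96 blk=9 s=1: MISS | VC [29]
  [4] addr=0x196 blk=25 s=1: MISS | VC [29, 9]
  [5] addr=0x1db blk=29 s=1: VC-HIT | VC [25, 9]
  [6] addr=0x1d4 blk=29 s=1: L1-HIT | VC [25, 9]
  [7] addr=0x95 blk=9 s=1: VC-HIT | VC [25, 29]
  [8] addr=0x17a blk=23 s=3: MISS | VC [25, 29, 27]
  [9] addr=0x1b9 blk=27 s=3: VC-HIT | VC [25, 29, 23]
  [10] addr=0x9c blk=9 s=1: L1-HIT | VC [25, 29, 23]
  [11] addr=0x196 blk=25 s=1: VC-HIT | VC [9, 29, 23]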